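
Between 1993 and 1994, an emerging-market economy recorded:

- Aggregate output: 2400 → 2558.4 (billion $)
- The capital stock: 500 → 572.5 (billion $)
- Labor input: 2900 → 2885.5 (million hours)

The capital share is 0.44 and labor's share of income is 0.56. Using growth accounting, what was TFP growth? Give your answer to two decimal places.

0.50%

Aggregate output growth = (2558.4 − 2400) / 2400 = 6.6%.
The capital stock growth = (572.5 − 500) / 500 = 14.5%.
Labor input growth = (2885.5 − 2900) / 2900 = -0.5%.
Labor's share = 1 − 0.44 = 0.56.
The capital stock: 0.44 × 14.5 = 6.38 pp.
Labor input: 0.56 × (-0.5) = -0.28 pp.
TFP growth = 6.6 − 6.1 = 0.5%.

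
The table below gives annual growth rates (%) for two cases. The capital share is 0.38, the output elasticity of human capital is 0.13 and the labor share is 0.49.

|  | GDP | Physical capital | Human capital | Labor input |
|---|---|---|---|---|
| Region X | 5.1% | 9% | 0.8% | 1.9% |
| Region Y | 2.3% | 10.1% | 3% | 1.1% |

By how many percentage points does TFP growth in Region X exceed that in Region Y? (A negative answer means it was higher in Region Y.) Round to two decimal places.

Labor's share = 1 − 0.38 − 0.13 = 0.49.
Region X: TFP = 5.1 − 3.42 − 0.104 − 0.931 = 0.645%.
Region Y: TFP = 2.3 − 3.838 − 0.39 − 0.539 = -2.467%.
Difference = 0.645 − (-2.467) = 3.112 pp.

3.11 percentage points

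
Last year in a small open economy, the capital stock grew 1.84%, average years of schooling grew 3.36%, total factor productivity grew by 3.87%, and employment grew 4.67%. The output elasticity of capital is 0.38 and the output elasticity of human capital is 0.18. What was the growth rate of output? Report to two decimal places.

Labor's share = 1 − 0.38 − 0.18 = 0.44.
The capital stock: 0.38 × 1.84 = 0.6992 pp.
Average years of schooling: 0.18 × 3.36 = 0.6048 pp.
Employment: 0.44 × 4.67 = 2.0548 pp.
Output growth = 3.87 + 3.3588 = 7.2288%.

7.23%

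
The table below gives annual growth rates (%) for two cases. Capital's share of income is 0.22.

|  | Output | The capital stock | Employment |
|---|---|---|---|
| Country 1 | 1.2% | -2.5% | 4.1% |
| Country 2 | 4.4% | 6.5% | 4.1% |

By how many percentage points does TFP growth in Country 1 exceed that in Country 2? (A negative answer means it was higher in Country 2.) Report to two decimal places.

-1.22 percentage points

Labor's share = 1 − 0.22 = 0.78.
Country 1: TFP = 1.2 + 0.55 − 3.198 = -1.448%.
Country 2: TFP = 4.4 − 1.43 − 3.198 = -0.228%.
Difference = -1.448 − (-0.228) = -1.22 pp.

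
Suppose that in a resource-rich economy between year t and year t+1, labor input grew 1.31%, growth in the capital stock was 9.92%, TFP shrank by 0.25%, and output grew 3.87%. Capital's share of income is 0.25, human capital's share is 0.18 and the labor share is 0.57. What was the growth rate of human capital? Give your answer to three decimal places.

Human capital grew 4.963%.

Labor's share = 1 − 0.25 − 0.18 = 0.57.
gY = gA + 0.25×9.92 + 0.57×1.31 + 0.18×g.
0.18×g = 3.87 + 0.25 − 3.2267 = 0.8933.
g = 0.8933 / 0.18 = 4.96278%.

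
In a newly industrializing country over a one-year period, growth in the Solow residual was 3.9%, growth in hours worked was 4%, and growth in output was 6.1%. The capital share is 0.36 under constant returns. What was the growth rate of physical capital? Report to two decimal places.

-1.00%

Labor's share = 1 − 0.36 = 0.64.
gY = gA + 0.64×4 + 0.36×g.
0.36×g = 6.1 − 3.9 − 2.56 = -0.36.
g = -0.36 / 0.36 = -1%.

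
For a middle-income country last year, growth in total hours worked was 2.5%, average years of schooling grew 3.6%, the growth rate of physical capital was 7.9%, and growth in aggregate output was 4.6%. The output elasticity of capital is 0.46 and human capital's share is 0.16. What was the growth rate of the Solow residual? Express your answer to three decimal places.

Labor's share = 1 − 0.46 − 0.16 = 0.38.
Physical capital: 0.46 × 7.9 = 3.634 pp.
Average years of schooling: 0.16 × 3.6 = 0.576 pp.
Total hours worked: 0.38 × 2.5 = 0.95 pp.
TFP growth = 4.6 − 5.16 = -0.56%.

-0.560%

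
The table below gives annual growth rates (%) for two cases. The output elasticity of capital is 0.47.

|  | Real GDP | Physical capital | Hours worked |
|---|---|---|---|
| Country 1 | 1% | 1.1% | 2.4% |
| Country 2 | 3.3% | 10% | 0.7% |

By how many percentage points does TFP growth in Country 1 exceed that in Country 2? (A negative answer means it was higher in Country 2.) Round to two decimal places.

0.98 percentage points

Labor's share = 1 − 0.47 = 0.53.
Country 1: TFP = 1 − 0.517 − 1.272 = -0.789%.
Country 2: TFP = 3.3 − 4.7 − 0.371 = -1.771%.
Difference = -0.789 − (-1.771) = 0.982 pp.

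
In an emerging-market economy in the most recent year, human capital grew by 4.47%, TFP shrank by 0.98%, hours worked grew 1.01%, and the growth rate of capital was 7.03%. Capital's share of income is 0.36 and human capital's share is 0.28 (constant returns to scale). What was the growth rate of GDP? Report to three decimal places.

3.166%

Labor's share = 1 − 0.36 − 0.28 = 0.36.
Capital: 0.36 × 7.03 = 2.5308 pp.
Human capital: 0.28 × 4.47 = 1.2516 pp.
Hours worked: 0.36 × 1.01 = 0.3636 pp.
Output growth = -0.98 + 4.146 = 3.166%.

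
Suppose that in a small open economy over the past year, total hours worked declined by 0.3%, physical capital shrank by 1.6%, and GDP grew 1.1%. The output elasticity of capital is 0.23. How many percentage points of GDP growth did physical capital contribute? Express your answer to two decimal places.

-0.37

Contribution = share × growth = 0.23 × (-1.6) = -0.368 pp.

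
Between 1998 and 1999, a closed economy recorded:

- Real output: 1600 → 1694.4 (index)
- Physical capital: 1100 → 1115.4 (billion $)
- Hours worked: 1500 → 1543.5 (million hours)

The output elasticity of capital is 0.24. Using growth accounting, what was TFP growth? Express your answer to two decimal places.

Real output growth = (1694.4 − 1600) / 1600 = 5.9%.
Physical capital growth = (1115.4 − 1100) / 1100 = 1.4%.
Hours worked growth = (1543.5 − 1500) / 1500 = 2.9%.
Labor's share = 1 − 0.24 = 0.76.
Physical capital: 0.24 × 1.4 = 0.336 pp.
Hours worked: 0.76 × 2.9 = 2.204 pp.
TFP growth = 5.9 − 2.54 = 3.36%.

TFP grew 3.36%.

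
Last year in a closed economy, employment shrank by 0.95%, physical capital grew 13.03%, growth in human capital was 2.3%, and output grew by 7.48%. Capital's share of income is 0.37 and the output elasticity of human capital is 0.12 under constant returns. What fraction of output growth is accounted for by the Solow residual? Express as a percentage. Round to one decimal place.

38.3%

Labor's share = 1 − 0.37 − 0.12 = 0.51.
Physical capital: 0.37 × 13.03 = 4.8211 pp.
Human capital: 0.12 × 2.3 = 0.276 pp.
Employment: 0.51 × (-0.95) = -0.4845 pp.
TFP growth = 7.48 − 4.6126 = 2.8674%.
TFP share of growth = 2.8674 / 7.48 × 100 = 38.334%.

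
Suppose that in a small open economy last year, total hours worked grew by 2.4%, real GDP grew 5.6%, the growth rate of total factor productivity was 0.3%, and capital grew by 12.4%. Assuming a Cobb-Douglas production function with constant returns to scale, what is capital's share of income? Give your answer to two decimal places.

gY = gA + α·gK + (1−α)·gL, so gY − gA − gL = α(gK − gL).
5.6 − 0.3 − 2.4 = α × (12.4 − 2.4).
2.9 = 10 α, so α = 0.29.

0.29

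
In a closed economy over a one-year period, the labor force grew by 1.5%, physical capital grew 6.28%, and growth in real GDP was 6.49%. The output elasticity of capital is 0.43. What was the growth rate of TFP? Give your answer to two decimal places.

TFP grew 2.93%.

Labor's share = 1 − 0.43 = 0.57.
Physical capital: 0.43 × 6.28 = 2.7004 pp.
The labor force: 0.57 × 1.5 = 0.855 pp.
TFP growth = 6.49 − 3.5554 = 2.9346%.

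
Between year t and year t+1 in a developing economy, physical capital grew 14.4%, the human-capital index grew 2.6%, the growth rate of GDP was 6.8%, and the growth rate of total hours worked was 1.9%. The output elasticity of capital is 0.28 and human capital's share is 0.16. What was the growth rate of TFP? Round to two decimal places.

TFP growth was 1.29%.

Labor's share = 1 − 0.28 − 0.16 = 0.56.
Physical capital: 0.28 × 14.4 = 4.032 pp.
The human-capital index: 0.16 × 2.6 = 0.416 pp.
Total hours worked: 0.56 × 1.9 = 1.064 pp.
TFP growth = 6.8 − 5.512 = 1.288%.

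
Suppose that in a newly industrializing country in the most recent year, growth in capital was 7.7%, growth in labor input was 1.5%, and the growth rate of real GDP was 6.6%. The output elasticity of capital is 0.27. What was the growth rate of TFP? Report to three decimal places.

3.426%

Labor's share = 1 − 0.27 = 0.73.
Capital: 0.27 × 7.7 = 2.079 pp.
Labor input: 0.73 × 1.5 = 1.095 pp.
TFP growth = 6.6 − 3.174 = 3.426%.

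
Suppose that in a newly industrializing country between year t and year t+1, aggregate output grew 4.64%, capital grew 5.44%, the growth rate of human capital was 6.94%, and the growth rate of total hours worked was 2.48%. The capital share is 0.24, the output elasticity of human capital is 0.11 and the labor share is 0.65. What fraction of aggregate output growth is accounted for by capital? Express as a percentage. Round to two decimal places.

28.14%

Capital contributed 0.24 × 5.44 = 1.3056 pp.
Share of growth = 1.3056 / 4.64 × 100 = 28.1379%.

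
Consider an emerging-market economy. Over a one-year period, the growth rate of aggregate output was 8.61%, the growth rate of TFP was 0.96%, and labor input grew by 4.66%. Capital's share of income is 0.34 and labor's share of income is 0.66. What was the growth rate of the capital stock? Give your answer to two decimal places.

13.45%

Labor's share = 1 − 0.34 = 0.66.
gY = gA + 0.66×4.66 + 0.34×g.
0.34×g = 8.61 − 0.96 − 3.0756 = 4.5744.
g = 4.5744 / 0.34 = 13.4541%.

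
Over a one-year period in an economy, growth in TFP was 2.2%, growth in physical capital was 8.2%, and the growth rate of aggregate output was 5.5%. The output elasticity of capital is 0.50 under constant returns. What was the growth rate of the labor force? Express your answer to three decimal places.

Labor's share = 1 − 0.5 = 0.5.
gY = gA + 0.5×8.2 + 0.5×g.
0.5×g = 5.5 − 2.2 − 4.1 = -0.8.
g = -0.8 / 0.5 = -1.6%.

-1.600%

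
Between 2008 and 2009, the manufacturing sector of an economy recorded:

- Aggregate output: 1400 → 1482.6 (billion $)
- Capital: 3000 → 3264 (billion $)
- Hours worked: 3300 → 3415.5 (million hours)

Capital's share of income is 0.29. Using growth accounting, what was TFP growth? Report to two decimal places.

0.86%

Aggregate output growth = (1482.6 − 1400) / 1400 = 5.9%.
Capital growth = (3264 − 3000) / 3000 = 8.8%.
Hours worked growth = (3415.5 − 3300) / 3300 = 3.5%.
Labor's share = 1 − 0.29 = 0.71.
Capital: 0.29 × 8.8 = 2.552 pp.
Hours worked: 0.71 × 3.5 = 2.485 pp.
TFP growth = 5.9 − 5.037 = 0.863%.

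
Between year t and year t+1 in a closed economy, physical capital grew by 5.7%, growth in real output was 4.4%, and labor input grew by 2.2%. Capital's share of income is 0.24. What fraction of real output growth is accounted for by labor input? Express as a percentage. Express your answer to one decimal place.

Labor input accounted for 38.0% of growth.

Labor's share = 1 − 0.24 = 0.76.
Labor input contributed 0.76 × 2.2 = 1.672 pp.
Share of growth = 1.672 / 4.4 × 100 = 38%.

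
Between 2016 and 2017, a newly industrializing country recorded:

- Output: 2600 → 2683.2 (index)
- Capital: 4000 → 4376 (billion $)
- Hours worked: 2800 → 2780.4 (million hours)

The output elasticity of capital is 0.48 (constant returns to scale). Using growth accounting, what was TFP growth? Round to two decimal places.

Output growth = (2683.2 − 2600) / 2600 = 3.2%.
Capital growth = (4376 − 4000) / 4000 = 9.4%.
Hours worked growth = (2780.4 − 2800) / 2800 = -0.7%.
Labor's share = 1 − 0.48 = 0.52.
Capital: 0.48 × 9.4 = 4.512 pp.
Hours worked: 0.52 × (-0.7) = -0.364 pp.
TFP growth = 3.2 − 4.148 = -0.948%.

-0.95%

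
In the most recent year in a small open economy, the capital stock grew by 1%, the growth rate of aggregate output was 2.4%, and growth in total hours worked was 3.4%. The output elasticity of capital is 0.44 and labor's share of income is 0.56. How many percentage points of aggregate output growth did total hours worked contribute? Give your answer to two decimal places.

Labor's share = 1 − 0.44 = 0.56.
Contribution = share × growth = 0.56 × 3.4 = 1.904 pp.

1.90 percentage points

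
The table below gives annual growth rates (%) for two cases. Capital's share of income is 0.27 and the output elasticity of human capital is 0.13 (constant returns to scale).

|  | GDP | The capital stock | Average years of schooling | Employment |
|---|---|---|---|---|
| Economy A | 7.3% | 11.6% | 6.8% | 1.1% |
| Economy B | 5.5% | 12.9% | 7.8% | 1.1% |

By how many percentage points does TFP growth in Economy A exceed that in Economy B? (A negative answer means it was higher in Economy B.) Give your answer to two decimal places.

Labor's share = 1 − 0.27 − 0.13 = 0.6.
Economy A: TFP = 7.3 − 3.132 − 0.884 − 0.66 = 2.624%.
Economy B: TFP = 5.5 − 3.483 − 1.014 − 0.66 = 0.343%.
Difference = 2.624 − (0.343) = 2.281 pp.

2.28 percentage points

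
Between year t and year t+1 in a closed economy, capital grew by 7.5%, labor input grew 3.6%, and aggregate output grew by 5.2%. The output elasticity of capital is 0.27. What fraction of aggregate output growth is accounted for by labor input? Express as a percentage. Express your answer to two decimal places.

Labor input accounted for 50.54% of growth.

Labor's share = 1 − 0.27 = 0.73.
Labor input contributed 0.73 × 3.6 = 2.628 pp.
Share of growth = 2.628 / 5.2 × 100 = 50.5385%.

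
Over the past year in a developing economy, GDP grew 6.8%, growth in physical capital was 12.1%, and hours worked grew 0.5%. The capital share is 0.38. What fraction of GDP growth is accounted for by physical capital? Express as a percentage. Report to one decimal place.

Physical capital contributed 0.38 × 12.1 = 4.598 pp.
Share of growth = 4.598 / 6.8 × 100 = 67.618%.

67.6%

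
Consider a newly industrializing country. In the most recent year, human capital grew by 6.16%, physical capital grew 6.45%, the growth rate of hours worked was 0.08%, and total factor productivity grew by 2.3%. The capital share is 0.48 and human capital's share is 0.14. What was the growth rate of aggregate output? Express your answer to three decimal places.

Labor's share = 1 − 0.48 − 0.14 = 0.38.
Physical capital: 0.48 × 6.45 = 3.096 pp.
Human capital: 0.14 × 6.16 = 0.8624 pp.
Hours worked: 0.38 × 0.08 = 0.0304 pp.
Output growth = 2.3 + 3.9888 = 6.2888%.

6.289%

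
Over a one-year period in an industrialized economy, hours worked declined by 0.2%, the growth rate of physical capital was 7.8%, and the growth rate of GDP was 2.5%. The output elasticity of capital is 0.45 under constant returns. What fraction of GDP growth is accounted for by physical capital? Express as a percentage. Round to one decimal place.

Physical capital accounted for 140.4% of growth.

Physical capital contributed 0.45 × 7.8 = 3.51 pp.
Share of growth = 3.51 / 2.5 × 100 = 140.4%.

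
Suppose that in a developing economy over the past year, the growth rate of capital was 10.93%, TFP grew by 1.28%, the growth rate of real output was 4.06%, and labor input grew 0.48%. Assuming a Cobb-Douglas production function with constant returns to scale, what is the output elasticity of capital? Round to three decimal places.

gY = gA + α·gK + (1−α)·gL, so gY − gA − gL = α(gK − gL).
4.06 − 1.28 − 0.48 = α × (10.93 − 0.48).
2.3 = 10.45 α, so α = 0.2201.

0.220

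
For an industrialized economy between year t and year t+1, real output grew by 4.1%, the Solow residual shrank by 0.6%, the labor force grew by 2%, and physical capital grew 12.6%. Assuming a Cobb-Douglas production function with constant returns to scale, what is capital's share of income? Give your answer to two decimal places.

gY = gA + α·gK + (1−α)·gL, so gY − gA − gL = α(gK − gL).
4.1 + 0.6 − 2 = α × (12.6 − 2).
2.7 = 10.6 α, so α = 0.2547.

Capital's share of income is 0.25.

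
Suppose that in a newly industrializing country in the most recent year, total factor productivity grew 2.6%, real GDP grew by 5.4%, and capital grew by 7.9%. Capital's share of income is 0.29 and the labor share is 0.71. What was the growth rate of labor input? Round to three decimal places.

Labor's share = 1 − 0.29 = 0.71.
gY = gA + 0.29×7.9 + 0.71×g.
0.71×g = 5.4 − 2.6 − 2.291 = 0.509.
g = 0.509 / 0.71 = 0.7169%.

Labor input grew 0.717%.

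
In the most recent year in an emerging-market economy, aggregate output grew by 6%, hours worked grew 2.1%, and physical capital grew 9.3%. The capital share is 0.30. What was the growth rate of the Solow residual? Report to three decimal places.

Labor's share = 1 − 0.3 = 0.7.
Physical capital: 0.3 × 9.3 = 2.79 pp.
Hours worked: 0.7 × 2.1 = 1.47 pp.
TFP growth = 6 − 4.26 = 1.74%.

The Solow residual growth was 1.740%.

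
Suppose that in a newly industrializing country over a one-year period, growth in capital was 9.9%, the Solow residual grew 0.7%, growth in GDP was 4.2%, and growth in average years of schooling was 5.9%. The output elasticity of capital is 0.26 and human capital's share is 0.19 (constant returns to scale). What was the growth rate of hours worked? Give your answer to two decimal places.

-0.35%

Labor's share = 1 − 0.26 − 0.19 = 0.55.
gY = gA + 0.26×9.9 + 0.19×5.9 + 0.55×g.
0.55×g = 4.2 − 0.7 − 3.695 = -0.195.
g = -0.195 / 0.55 = -0.3545%.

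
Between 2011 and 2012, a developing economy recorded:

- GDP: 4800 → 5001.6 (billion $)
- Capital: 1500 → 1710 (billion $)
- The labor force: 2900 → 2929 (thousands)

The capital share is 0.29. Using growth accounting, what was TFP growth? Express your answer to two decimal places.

-0.57%

GDP growth = (5001.6 − 4800) / 4800 = 4.2%.
Capital growth = (1710 − 1500) / 1500 = 14%.
The labor force growth = (2929 − 2900) / 2900 = 1%.
Labor's share = 1 − 0.29 = 0.71.
Capital: 0.29 × 14 = 4.06 pp.
The labor force: 0.71 × 1 = 0.71 pp.
TFP growth = 4.2 − 4.77 = -0.57%.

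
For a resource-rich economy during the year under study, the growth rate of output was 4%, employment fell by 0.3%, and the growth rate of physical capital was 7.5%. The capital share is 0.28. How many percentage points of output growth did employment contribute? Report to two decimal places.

Labor's share = 1 − 0.28 = 0.72.
Contribution = share × growth = 0.72 × (-0.3) = -0.216 pp.

-0.22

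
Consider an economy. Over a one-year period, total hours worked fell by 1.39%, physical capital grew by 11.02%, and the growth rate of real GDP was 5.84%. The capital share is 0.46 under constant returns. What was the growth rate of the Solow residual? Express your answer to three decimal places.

1.521%

Labor's share = 1 − 0.46 = 0.54.
Physical capital: 0.46 × 11.02 = 5.0692 pp.
Total hours worked: 0.54 × (-1.39) = -0.7506 pp.
TFP growth = 5.84 − 4.3186 = 1.5214%.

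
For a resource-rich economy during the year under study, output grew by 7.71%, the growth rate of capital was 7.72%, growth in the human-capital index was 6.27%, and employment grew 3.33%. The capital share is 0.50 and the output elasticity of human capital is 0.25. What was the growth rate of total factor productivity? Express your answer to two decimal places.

Labor's share = 1 − 0.5 − 0.25 = 0.25.
Capital: 0.5 × 7.72 = 3.86 pp.
The human-capital index: 0.25 × 6.27 = 1.5675 pp.
Employment: 0.25 × 3.33 = 0.8325 pp.
TFP growth = 7.71 − 6.26 = 1.45%.

Total factor productivity grew 1.45%.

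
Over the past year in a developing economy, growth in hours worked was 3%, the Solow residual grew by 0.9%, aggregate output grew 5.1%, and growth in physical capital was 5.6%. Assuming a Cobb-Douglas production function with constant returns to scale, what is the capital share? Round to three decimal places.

α = 0.462

gY = gA + α·gK + (1−α)·gL, so gY − gA − gL = α(gK − gL).
5.1 − 0.9 − 3 = α × (5.6 − 3).
1.2 = 2.6 α, so α = 0.46154.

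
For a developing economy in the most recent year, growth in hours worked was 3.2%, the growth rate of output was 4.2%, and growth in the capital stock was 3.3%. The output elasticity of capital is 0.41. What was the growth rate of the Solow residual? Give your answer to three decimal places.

0.959%

Labor's share = 1 − 0.41 = 0.59.
The capital stock: 0.41 × 3.3 = 1.353 pp.
Hours worked: 0.59 × 3.2 = 1.888 pp.
TFP growth = 4.2 − 3.241 = 0.959%.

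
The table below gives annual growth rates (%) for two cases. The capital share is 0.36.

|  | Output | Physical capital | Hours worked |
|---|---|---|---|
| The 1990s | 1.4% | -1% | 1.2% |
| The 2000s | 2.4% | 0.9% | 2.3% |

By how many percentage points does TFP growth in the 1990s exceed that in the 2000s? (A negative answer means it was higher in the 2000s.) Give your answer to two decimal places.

0.39 percentage points

Labor's share = 1 − 0.36 = 0.64.
The 1990s: TFP = 1.4 + 0.36 − 0.768 = 0.992%.
The 2000s: TFP = 2.4 − 0.324 − 1.472 = 0.604%.
Difference = 0.992 − (0.604) = 0.388 pp.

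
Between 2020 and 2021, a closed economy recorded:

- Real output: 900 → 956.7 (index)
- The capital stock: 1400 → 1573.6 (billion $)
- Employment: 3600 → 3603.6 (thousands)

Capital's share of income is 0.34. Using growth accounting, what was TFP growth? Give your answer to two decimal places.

Real output growth = (956.7 − 900) / 900 = 6.3%.
The capital stock growth = (1573.6 − 1400) / 1400 = 12.4%.
Employment growth = (3603.6 − 3600) / 3600 = 0.1%.
Labor's share = 1 − 0.34 = 0.66.
The capital stock: 0.34 × 12.4 = 4.216 pp.
Employment: 0.66 × 0.1 = 0.066 pp.
TFP growth = 6.3 − 4.282 = 2.018%.

TFP grew 2.02%.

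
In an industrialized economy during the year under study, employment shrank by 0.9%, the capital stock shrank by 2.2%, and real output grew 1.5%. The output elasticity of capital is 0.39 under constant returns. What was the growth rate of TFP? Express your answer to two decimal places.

Labor's share = 1 − 0.39 = 0.61.
The capital stock: 0.39 × (-2.2) = -0.858 pp.
Employment: 0.61 × (-0.9) = -0.549 pp.
TFP growth = 1.5 + 1.407 = 2.907%.

TFP growth was 2.91%.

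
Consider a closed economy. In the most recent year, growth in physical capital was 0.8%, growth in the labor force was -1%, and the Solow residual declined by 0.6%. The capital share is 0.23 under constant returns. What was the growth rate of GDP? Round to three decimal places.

-1.186%

Labor's share = 1 − 0.23 = 0.77.
Physical capital: 0.23 × 0.8 = 0.184 pp.
The labor force: 0.77 × (-1) = -0.77 pp.
Output growth = -0.6 + (-0.586) = -1.186%.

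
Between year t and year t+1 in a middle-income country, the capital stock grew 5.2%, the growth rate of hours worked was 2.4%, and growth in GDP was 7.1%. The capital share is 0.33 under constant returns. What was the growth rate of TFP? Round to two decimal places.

Labor's share = 1 − 0.33 = 0.67.
The capital stock: 0.33 × 5.2 = 1.716 pp.
Hours worked: 0.67 × 2.4 = 1.608 pp.
TFP growth = 7.1 − 3.324 = 3.776%.

3.78%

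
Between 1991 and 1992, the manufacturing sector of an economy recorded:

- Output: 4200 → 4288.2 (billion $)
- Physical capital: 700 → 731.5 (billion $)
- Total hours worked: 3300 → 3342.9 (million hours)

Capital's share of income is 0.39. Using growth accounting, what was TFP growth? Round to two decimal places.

-0.45%

Output growth = (4288.2 − 4200) / 4200 = 2.1%.
Physical capital growth = (731.5 − 700) / 700 = 4.5%.
Total hours worked growth = (3342.9 − 3300) / 3300 = 1.3%.
Labor's share = 1 − 0.39 = 0.61.
Physical capital: 0.39 × 4.5 = 1.755 pp.
Total hours worked: 0.61 × 1.3 = 0.793 pp.
TFP growth = 2.1 − 2.548 = -0.448%.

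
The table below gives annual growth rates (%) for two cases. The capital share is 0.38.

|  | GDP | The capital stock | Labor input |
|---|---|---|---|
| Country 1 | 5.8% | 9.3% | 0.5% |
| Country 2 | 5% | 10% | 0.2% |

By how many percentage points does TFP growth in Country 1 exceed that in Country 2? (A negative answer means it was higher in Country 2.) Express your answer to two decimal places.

0.88 percentage points

Labor's share = 1 − 0.38 = 0.62.
Country 1: TFP = 5.8 − 3.534 − 0.31 = 1.956%.
Country 2: TFP = 5 − 3.8 − 0.124 = 1.076%.
Difference = 1.956 − (1.076) = 0.88 pp.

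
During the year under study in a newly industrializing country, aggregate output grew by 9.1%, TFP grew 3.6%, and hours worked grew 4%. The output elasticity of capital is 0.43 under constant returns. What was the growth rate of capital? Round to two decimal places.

7.49%

Labor's share = 1 − 0.43 = 0.57.
gY = gA + 0.57×4 + 0.43×g.
0.43×g = 9.1 − 3.6 − 2.28 = 3.22.
g = 3.22 / 0.43 = 7.4884%.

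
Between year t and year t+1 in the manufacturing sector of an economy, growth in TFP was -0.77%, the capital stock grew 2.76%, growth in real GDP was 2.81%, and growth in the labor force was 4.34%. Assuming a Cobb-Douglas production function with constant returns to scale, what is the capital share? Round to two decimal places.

gY = gA + α·gK + (1−α)·gL, so gY − gA − gL = α(gK − gL).
2.81 + 0.77 − 4.34 = α × (2.76 − 4.34).
-0.76 = -1.58 α, so α = 0.481.

α = 0.48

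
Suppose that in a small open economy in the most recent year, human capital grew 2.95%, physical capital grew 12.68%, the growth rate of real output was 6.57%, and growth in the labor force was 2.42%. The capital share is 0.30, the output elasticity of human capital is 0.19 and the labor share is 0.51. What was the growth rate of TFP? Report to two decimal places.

0.97%

Labor's share = 1 − 0.3 − 0.19 = 0.51.
Physical capital: 0.3 × 12.68 = 3.804 pp.
Human capital: 0.19 × 2.95 = 0.5605 pp.
The labor force: 0.51 × 2.42 = 1.2342 pp.
TFP growth = 6.57 − 5.5987 = 0.9713%.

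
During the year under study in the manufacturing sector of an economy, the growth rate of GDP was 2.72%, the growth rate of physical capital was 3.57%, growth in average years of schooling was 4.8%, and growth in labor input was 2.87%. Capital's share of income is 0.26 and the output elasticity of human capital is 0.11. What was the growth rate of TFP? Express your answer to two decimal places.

Labor's share = 1 − 0.26 − 0.11 = 0.63.
Physical capital: 0.26 × 3.57 = 0.9282 pp.
Average years of schooling: 0.11 × 4.8 = 0.528 pp.
Labor input: 0.63 × 2.87 = 1.8081 pp.
TFP growth = 2.72 − 3.2643 = -0.5443%.

-0.54%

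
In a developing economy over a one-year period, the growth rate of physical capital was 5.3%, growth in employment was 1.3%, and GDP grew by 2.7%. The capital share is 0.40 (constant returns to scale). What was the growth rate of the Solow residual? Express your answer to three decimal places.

-0.200%

Labor's share = 1 − 0.4 = 0.6.
Physical capital: 0.4 × 5.3 = 2.12 pp.
Employment: 0.6 × 1.3 = 0.78 pp.
TFP growth = 2.7 − 2.9 = -0.2%.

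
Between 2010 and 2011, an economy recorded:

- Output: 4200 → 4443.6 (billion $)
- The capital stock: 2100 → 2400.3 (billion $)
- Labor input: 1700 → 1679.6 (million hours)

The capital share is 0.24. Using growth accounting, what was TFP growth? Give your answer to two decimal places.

3.28%

Output growth = (4443.6 − 4200) / 4200 = 5.8%.
The capital stock growth = (2400.3 − 2100) / 2100 = 14.3%.
Labor input growth = (1679.6 − 1700) / 1700 = -1.2%.
Labor's share = 1 − 0.24 = 0.76.
The capital stock: 0.24 × 14.3 = 3.432 pp.
Labor input: 0.76 × (-1.2) = -0.912 pp.
TFP growth = 5.8 − 2.52 = 3.28%.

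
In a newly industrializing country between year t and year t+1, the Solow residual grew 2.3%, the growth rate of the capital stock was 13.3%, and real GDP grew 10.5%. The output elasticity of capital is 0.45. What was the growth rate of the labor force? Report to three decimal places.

4.027%

Labor's share = 1 − 0.45 = 0.55.
gY = gA + 0.45×13.3 + 0.55×g.
0.55×g = 10.5 − 2.3 − 5.985 = 2.215.
g = 2.215 / 0.55 = 4.02727%.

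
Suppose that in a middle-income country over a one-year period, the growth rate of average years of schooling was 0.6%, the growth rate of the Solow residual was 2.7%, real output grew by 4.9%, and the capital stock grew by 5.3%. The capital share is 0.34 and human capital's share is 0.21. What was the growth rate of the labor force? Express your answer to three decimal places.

The labor force growth was 0.604%.

Labor's share = 1 − 0.34 − 0.21 = 0.45.
gY = gA + 0.34×5.3 + 0.21×0.6 + 0.45×g.
0.45×g = 4.9 − 2.7 − 1.928 = 0.272.
g = 0.272 / 0.45 = 0.60444%.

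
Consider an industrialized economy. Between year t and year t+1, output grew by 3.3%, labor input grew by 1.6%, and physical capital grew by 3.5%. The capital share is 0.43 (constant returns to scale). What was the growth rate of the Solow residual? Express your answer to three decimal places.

The Solow residual grew 0.883%.

Labor's share = 1 − 0.43 = 0.57.
Physical capital: 0.43 × 3.5 = 1.505 pp.
Labor input: 0.57 × 1.6 = 0.912 pp.
TFP growth = 3.3 − 2.417 = 0.883%.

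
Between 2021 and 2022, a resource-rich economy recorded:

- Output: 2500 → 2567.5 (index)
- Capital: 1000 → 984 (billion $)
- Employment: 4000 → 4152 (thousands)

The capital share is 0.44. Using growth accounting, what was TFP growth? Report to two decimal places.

Output growth = (2567.5 − 2500) / 2500 = 2.7%.
Capital growth = (984 − 1000) / 1000 = -1.6%.
Employment growth = (4152 − 4000) / 4000 = 3.8%.
Labor's share = 1 − 0.44 = 0.56.
Capital: 0.44 × (-1.6) = -0.704 pp.
Employment: 0.56 × 3.8 = 2.128 pp.
TFP growth = 2.7 − 1.424 = 1.276%.

TFP growth was 1.28%.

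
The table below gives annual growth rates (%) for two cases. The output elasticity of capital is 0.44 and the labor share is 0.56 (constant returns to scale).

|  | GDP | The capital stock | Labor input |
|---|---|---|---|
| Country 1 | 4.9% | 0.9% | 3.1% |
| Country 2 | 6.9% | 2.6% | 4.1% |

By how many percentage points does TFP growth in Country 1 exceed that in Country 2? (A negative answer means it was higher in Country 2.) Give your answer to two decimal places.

Labor's share = 1 − 0.44 = 0.56.
Country 1: TFP = 4.9 − 0.396 − 1.736 = 2.768%.
Country 2: TFP = 6.9 − 1.144 − 2.296 = 3.46%.
Difference = 2.768 − (3.46) = -0.692 pp.

-0.69 percentage points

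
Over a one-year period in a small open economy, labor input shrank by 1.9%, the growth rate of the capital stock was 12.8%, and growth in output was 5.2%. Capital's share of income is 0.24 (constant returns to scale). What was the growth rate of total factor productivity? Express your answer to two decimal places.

Labor's share = 1 − 0.24 = 0.76.
The capital stock: 0.24 × 12.8 = 3.072 pp.
Labor input: 0.76 × (-1.9) = -1.444 pp.
TFP growth = 5.2 − 1.628 = 3.572%.

3.57%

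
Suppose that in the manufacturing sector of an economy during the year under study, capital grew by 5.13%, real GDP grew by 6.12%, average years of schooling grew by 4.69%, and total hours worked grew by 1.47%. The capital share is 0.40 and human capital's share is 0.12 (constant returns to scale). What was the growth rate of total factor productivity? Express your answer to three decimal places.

Labor's share = 1 − 0.4 − 0.12 = 0.48.
Capital: 0.4 × 5.13 = 2.052 pp.
Average years of schooling: 0.12 × 4.69 = 0.5628 pp.
Total hours worked: 0.48 × 1.47 = 0.7056 pp.
TFP growth = 6.12 − 3.3204 = 2.7996%.

Total factor productivity grew 2.800%.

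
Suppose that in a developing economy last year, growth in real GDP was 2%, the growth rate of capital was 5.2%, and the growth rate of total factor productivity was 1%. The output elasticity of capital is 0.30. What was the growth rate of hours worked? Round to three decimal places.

Labor's share = 1 − 0.3 = 0.7.
gY = gA + 0.3×5.2 + 0.7×g.
0.7×g = 2 − 1 − 1.56 = -0.56.
g = -0.56 / 0.7 = -0.8%.

-0.800%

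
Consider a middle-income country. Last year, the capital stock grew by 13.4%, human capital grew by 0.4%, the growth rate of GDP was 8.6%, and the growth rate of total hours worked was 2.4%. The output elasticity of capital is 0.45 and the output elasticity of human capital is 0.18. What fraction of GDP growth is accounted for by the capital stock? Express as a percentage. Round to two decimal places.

The capital stock contributed 0.45 × 13.4 = 6.03 pp.
Share of growth = 6.03 / 8.6 × 100 = 70.1163%.

70.12%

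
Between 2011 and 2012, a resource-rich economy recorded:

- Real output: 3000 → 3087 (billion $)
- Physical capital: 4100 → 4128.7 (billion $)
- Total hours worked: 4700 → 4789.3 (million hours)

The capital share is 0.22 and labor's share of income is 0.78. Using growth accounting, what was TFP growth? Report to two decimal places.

Real output growth = (3087 − 3000) / 3000 = 2.9%.
Physical capital growth = (4128.7 − 4100) / 4100 = 0.7%.
Total hours worked growth = (4789.3 − 4700) / 4700 = 1.9%.
Labor's share = 1 − 0.22 = 0.78.
Physical capital: 0.22 × 0.7 = 0.154 pp.
Total hours worked: 0.78 × 1.9 = 1.482 pp.
TFP growth = 2.9 − 1.636 = 1.264%.

TFP grew 1.26%.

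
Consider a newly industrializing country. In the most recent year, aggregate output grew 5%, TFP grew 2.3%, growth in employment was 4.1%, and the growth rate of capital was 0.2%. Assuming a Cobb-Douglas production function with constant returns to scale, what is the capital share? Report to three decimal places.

0.359

gY = gA + α·gK + (1−α)·gL, so gY − gA − gL = α(gK − gL).
5 − 2.3 − 4.1 = α × (0.2 − 4.1).
-1.4 = -3.9 α, so α = 0.35897.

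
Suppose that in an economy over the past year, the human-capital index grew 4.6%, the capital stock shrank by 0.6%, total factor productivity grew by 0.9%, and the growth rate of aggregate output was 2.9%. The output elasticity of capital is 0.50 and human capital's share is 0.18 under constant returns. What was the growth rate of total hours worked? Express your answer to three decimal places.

Total hours worked grew 4.600%.

Labor's share = 1 − 0.5 − 0.18 = 0.32.
gY = gA + 0.5×(-0.6) + 0.18×4.6 + 0.32×g.
0.32×g = 2.9 − 0.9 − 0.528 = 1.472.
g = 1.472 / 0.32 = 4.6%.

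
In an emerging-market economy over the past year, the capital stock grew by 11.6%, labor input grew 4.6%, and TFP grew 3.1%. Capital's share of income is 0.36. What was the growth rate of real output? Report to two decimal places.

10.22%

Labor's share = 1 − 0.36 = 0.64.
The capital stock: 0.36 × 11.6 = 4.176 pp.
Labor input: 0.64 × 4.6 = 2.944 pp.
Output growth = 3.1 + 7.12 = 10.22%.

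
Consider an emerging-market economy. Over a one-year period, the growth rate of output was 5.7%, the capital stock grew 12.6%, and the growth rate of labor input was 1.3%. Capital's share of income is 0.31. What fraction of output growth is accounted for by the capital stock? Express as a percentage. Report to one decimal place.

68.5%

The capital stock contributed 0.31 × 12.6 = 3.906 pp.
Share of growth = 3.906 / 5.7 × 100 = 68.526%.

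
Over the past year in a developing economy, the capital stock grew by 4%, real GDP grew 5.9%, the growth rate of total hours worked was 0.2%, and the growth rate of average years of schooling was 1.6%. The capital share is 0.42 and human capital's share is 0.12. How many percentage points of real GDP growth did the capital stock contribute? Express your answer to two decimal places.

Contribution = share × growth = 0.42 × 4 = 1.68 pp.

1.68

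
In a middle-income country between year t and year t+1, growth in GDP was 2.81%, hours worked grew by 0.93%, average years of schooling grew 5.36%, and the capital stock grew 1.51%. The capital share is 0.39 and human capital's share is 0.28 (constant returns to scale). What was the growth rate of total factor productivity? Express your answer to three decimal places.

Total factor productivity growth was 0.413%.

Labor's share = 1 − 0.39 − 0.28 = 0.33.
The capital stock: 0.39 × 1.51 = 0.5889 pp.
Average years of schooling: 0.28 × 5.36 = 1.5008 pp.
Hours worked: 0.33 × 0.93 = 0.3069 pp.
TFP growth = 2.81 − 2.3966 = 0.4134%.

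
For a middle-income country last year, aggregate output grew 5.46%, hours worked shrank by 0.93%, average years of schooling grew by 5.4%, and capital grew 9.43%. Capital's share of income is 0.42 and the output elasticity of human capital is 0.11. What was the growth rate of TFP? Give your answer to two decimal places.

1.34%

Labor's share = 1 − 0.42 − 0.11 = 0.47.
Capital: 0.42 × 9.43 = 3.9606 pp.
Average years of schooling: 0.11 × 5.4 = 0.594 pp.
Hours worked: 0.47 × (-0.93) = -0.4371 pp.
TFP growth = 5.46 − 4.1175 = 1.3425%.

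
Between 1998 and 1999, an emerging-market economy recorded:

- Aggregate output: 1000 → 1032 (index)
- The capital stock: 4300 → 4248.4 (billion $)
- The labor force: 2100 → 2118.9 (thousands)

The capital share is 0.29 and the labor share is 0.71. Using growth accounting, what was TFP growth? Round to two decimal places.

Aggregate output growth = (1032 − 1000) / 1000 = 3.2%.
The capital stock growth = (4248.4 − 4300) / 4300 = -1.2%.
The labor force growth = (2118.9 − 2100) / 2100 = 0.9%.
Labor's share = 1 − 0.29 = 0.71.
The capital stock: 0.29 × (-1.2) = -0.348 pp.
The labor force: 0.71 × 0.9 = 0.639 pp.
TFP growth = 3.2 − 0.291 = 2.909%.

2.91%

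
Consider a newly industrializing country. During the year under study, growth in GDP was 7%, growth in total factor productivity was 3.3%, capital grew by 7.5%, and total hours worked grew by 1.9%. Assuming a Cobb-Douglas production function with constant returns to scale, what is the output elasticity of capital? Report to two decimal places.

gY = gA + α·gK + (1−α)·gL, so gY − gA − gL = α(gK − gL).
7 − 3.3 − 1.9 = α × (7.5 − 1.9).
1.8 = 5.6 α, so α = 0.3214.

The output elasticity of capital is 0.32.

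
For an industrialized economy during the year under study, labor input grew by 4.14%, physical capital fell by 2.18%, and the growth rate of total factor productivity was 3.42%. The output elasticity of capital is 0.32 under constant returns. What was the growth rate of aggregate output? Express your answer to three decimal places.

Aggregate output growth was 5.538%.

Labor's share = 1 − 0.32 = 0.68.
Physical capital: 0.32 × (-2.18) = -0.6976 pp.
Labor input: 0.68 × 4.14 = 2.8152 pp.
Output growth = 3.42 + 2.1176 = 5.5376%.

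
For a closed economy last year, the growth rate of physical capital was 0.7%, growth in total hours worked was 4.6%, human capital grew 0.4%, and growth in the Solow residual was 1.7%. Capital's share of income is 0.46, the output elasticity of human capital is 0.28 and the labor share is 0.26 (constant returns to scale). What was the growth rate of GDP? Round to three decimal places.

GDP grew 3.330%.

Labor's share = 1 − 0.46 − 0.28 = 0.26.
Physical capital: 0.46 × 0.7 = 0.322 pp.
Human capital: 0.28 × 0.4 = 0.112 pp.
Total hours worked: 0.26 × 4.6 = 1.196 pp.
Output growth = 1.7 + 1.63 = 3.33%.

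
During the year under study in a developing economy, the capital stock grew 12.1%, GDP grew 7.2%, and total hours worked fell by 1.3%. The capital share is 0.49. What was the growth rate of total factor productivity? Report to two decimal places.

Labor's share = 1 − 0.49 = 0.51.
The capital stock: 0.49 × 12.1 = 5.929 pp.
Total hours worked: 0.51 × (-1.3) = -0.663 pp.
TFP growth = 7.2 − 5.266 = 1.934%.

Total factor productivity growth was 1.93%.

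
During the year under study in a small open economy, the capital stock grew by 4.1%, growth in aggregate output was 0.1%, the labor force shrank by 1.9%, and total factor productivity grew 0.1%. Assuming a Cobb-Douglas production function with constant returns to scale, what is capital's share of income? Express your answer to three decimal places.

α = 0.317

gY = gA + α·gK + (1−α)·gL, so gY − gA − gL = α(gK − gL).
0.1 − 0.1 + 1.9 = α × (4.1 − (-1.9)).
1.9 = 6 α, so α = 0.31667.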